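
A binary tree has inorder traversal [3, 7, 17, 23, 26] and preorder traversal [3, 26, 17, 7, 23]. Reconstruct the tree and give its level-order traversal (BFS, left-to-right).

Inorder:  [3, 7, 17, 23, 26]
Preorder: [3, 26, 17, 7, 23]
Algorithm: preorder visits root first, so consume preorder in order;
for each root, split the current inorder slice at that value into
left-subtree inorder and right-subtree inorder, then recurse.
Recursive splits:
  root=3; inorder splits into left=[], right=[7, 17, 23, 26]
  root=26; inorder splits into left=[7, 17, 23], right=[]
  root=17; inorder splits into left=[7], right=[23]
  root=7; inorder splits into left=[], right=[]
  root=23; inorder splits into left=[], right=[]
Reconstructed level-order: [3, 26, 17, 7, 23]


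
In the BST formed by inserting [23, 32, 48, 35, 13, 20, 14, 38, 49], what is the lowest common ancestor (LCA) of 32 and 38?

Tree insertion order: [23, 32, 48, 35, 13, 20, 14, 38, 49]
Tree (level-order array): [23, 13, 32, None, 20, None, 48, 14, None, 35, 49, None, None, None, 38]
In a BST, the LCA of p=32, q=38 is the first node v on the
root-to-leaf path with p <= v <= q (go left if both < v, right if both > v).
Walk from root:
  at 23: both 32 and 38 > 23, go right
  at 32: 32 <= 32 <= 38, this is the LCA
LCA = 32


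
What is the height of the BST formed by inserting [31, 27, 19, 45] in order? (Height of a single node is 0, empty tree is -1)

Insertion order: [31, 27, 19, 45]
Tree (level-order array): [31, 27, 45, 19]
Compute height bottom-up (empty subtree = -1):
  height(19) = 1 + max(-1, -1) = 0
  height(27) = 1 + max(0, -1) = 1
  height(45) = 1 + max(-1, -1) = 0
  height(31) = 1 + max(1, 0) = 2
Height = 2


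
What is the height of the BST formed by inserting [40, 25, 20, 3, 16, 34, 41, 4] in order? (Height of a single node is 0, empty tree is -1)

Insertion order: [40, 25, 20, 3, 16, 34, 41, 4]
Tree (level-order array): [40, 25, 41, 20, 34, None, None, 3, None, None, None, None, 16, 4]
Compute height bottom-up (empty subtree = -1):
  height(4) = 1 + max(-1, -1) = 0
  height(16) = 1 + max(0, -1) = 1
  height(3) = 1 + max(-1, 1) = 2
  height(20) = 1 + max(2, -1) = 3
  height(34) = 1 + max(-1, -1) = 0
  height(25) = 1 + max(3, 0) = 4
  height(41) = 1 + max(-1, -1) = 0
  height(40) = 1 + max(4, 0) = 5
Height = 5


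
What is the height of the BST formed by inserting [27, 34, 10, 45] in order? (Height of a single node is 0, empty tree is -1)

Insertion order: [27, 34, 10, 45]
Tree (level-order array): [27, 10, 34, None, None, None, 45]
Compute height bottom-up (empty subtree = -1):
  height(10) = 1 + max(-1, -1) = 0
  height(45) = 1 + max(-1, -1) = 0
  height(34) = 1 + max(-1, 0) = 1
  height(27) = 1 + max(0, 1) = 2
Height = 2


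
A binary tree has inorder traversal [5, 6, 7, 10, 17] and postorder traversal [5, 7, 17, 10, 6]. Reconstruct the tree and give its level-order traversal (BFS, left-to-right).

Inorder:   [5, 6, 7, 10, 17]
Postorder: [5, 7, 17, 10, 6]
Algorithm: postorder visits root last, so walk postorder right-to-left;
each value is the root of the current inorder slice — split it at that
value, recurse on the right subtree first, then the left.
Recursive splits:
  root=6; inorder splits into left=[5], right=[7, 10, 17]
  root=10; inorder splits into left=[7], right=[17]
  root=17; inorder splits into left=[], right=[]
  root=7; inorder splits into left=[], right=[]
  root=5; inorder splits into left=[], right=[]
Reconstructed level-order: [6, 5, 10, 7, 17]


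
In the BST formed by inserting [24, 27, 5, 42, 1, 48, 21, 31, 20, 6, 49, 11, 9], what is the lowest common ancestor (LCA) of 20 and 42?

Tree insertion order: [24, 27, 5, 42, 1, 48, 21, 31, 20, 6, 49, 11, 9]
Tree (level-order array): [24, 5, 27, 1, 21, None, 42, None, None, 20, None, 31, 48, 6, None, None, None, None, 49, None, 11, None, None, 9]
In a BST, the LCA of p=20, q=42 is the first node v on the
root-to-leaf path with p <= v <= q (go left if both < v, right if both > v).
Walk from root:
  at 24: 20 <= 24 <= 42, this is the LCA
LCA = 24


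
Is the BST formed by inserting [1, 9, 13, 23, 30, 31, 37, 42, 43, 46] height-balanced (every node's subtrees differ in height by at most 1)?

Tree (level-order array): [1, None, 9, None, 13, None, 23, None, 30, None, 31, None, 37, None, 42, None, 43, None, 46]
Definition: a tree is height-balanced if, at every node, |h(left) - h(right)| <= 1 (empty subtree has height -1).
Bottom-up per-node check:
  node 46: h_left=-1, h_right=-1, diff=0 [OK], height=0
  node 43: h_left=-1, h_right=0, diff=1 [OK], height=1
  node 42: h_left=-1, h_right=1, diff=2 [FAIL (|-1-1|=2 > 1)], height=2
  node 37: h_left=-1, h_right=2, diff=3 [FAIL (|-1-2|=3 > 1)], height=3
  node 31: h_left=-1, h_right=3, diff=4 [FAIL (|-1-3|=4 > 1)], height=4
  node 30: h_left=-1, h_right=4, diff=5 [FAIL (|-1-4|=5 > 1)], height=5
  node 23: h_left=-1, h_right=5, diff=6 [FAIL (|-1-5|=6 > 1)], height=6
  node 13: h_left=-1, h_right=6, diff=7 [FAIL (|-1-6|=7 > 1)], height=7
  node 9: h_left=-1, h_right=7, diff=8 [FAIL (|-1-7|=8 > 1)], height=8
  node 1: h_left=-1, h_right=8, diff=9 [FAIL (|-1-8|=9 > 1)], height=9
Node 42 violates the condition: |-1 - 1| = 2 > 1.
Result: Not balanced


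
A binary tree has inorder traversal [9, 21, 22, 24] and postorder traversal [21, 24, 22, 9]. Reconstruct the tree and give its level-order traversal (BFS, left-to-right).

Inorder:   [9, 21, 22, 24]
Postorder: [21, 24, 22, 9]
Algorithm: postorder visits root last, so walk postorder right-to-left;
each value is the root of the current inorder slice — split it at that
value, recurse on the right subtree first, then the left.
Recursive splits:
  root=9; inorder splits into left=[], right=[21, 22, 24]
  root=22; inorder splits into left=[21], right=[24]
  root=24; inorder splits into left=[], right=[]
  root=21; inorder splits into left=[], right=[]
Reconstructed level-order: [9, 22, 21, 24]


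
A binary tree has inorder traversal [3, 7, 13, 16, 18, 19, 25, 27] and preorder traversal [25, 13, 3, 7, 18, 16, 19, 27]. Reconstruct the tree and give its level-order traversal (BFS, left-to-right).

Inorder:  [3, 7, 13, 16, 18, 19, 25, 27]
Preorder: [25, 13, 3, 7, 18, 16, 19, 27]
Algorithm: preorder visits root first, so consume preorder in order;
for each root, split the current inorder slice at that value into
left-subtree inorder and right-subtree inorder, then recurse.
Recursive splits:
  root=25; inorder splits into left=[3, 7, 13, 16, 18, 19], right=[27]
  root=13; inorder splits into left=[3, 7], right=[16, 18, 19]
  root=3; inorder splits into left=[], right=[7]
  root=7; inorder splits into left=[], right=[]
  root=18; inorder splits into left=[16], right=[19]
  root=16; inorder splits into left=[], right=[]
  root=19; inorder splits into left=[], right=[]
  root=27; inorder splits into left=[], right=[]
Reconstructed level-order: [25, 13, 27, 3, 18, 7, 16, 19]


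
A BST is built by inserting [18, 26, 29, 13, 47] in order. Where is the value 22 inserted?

Starting tree (level order): [18, 13, 26, None, None, None, 29, None, 47]
Insertion path: 18 -> 26
Result: insert 22 as left child of 26
Final tree (level order): [18, 13, 26, None, None, 22, 29, None, None, None, 47]


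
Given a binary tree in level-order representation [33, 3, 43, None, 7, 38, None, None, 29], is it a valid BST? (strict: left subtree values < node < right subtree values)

Level-order array: [33, 3, 43, None, 7, 38, None, None, 29]
Validate using subtree bounds (lo, hi): at each node, require lo < value < hi,
then recurse left with hi=value and right with lo=value.
Preorder trace (stopping at first violation):
  at node 33 with bounds (-inf, +inf): OK
  at node 3 with bounds (-inf, 33): OK
  at node 7 with bounds (3, 33): OK
  at node 29 with bounds (7, 33): OK
  at node 43 with bounds (33, +inf): OK
  at node 38 with bounds (33, 43): OK
No violation found at any node.
Result: Valid BST


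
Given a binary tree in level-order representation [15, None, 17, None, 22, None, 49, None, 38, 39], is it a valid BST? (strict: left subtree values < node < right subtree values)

Level-order array: [15, None, 17, None, 22, None, 49, None, 38, 39]
Validate using subtree bounds (lo, hi): at each node, require lo < value < hi,
then recurse left with hi=value and right with lo=value.
Preorder trace (stopping at first violation):
  at node 15 with bounds (-inf, +inf): OK
  at node 17 with bounds (15, +inf): OK
  at node 22 with bounds (17, +inf): OK
  at node 49 with bounds (22, +inf): OK
  at node 38 with bounds (49, +inf): VIOLATION
Node 38 violates its bound: not (49 < 38 < +inf).
Result: Not a valid BST


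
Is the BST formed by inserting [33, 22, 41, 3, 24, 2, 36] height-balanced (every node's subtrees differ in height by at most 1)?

Tree (level-order array): [33, 22, 41, 3, 24, 36, None, 2]
Definition: a tree is height-balanced if, at every node, |h(left) - h(right)| <= 1 (empty subtree has height -1).
Bottom-up per-node check:
  node 2: h_left=-1, h_right=-1, diff=0 [OK], height=0
  node 3: h_left=0, h_right=-1, diff=1 [OK], height=1
  node 24: h_left=-1, h_right=-1, diff=0 [OK], height=0
  node 22: h_left=1, h_right=0, diff=1 [OK], height=2
  node 36: h_left=-1, h_right=-1, diff=0 [OK], height=0
  node 41: h_left=0, h_right=-1, diff=1 [OK], height=1
  node 33: h_left=2, h_right=1, diff=1 [OK], height=3
All nodes satisfy the balance condition.
Result: Balanced


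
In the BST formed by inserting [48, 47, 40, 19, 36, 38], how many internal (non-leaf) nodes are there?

Tree built from: [48, 47, 40, 19, 36, 38]
Tree (level-order array): [48, 47, None, 40, None, 19, None, None, 36, None, 38]
Rule: An internal node has at least one child.
Per-node child counts:
  node 48: 1 child(ren)
  node 47: 1 child(ren)
  node 40: 1 child(ren)
  node 19: 1 child(ren)
  node 36: 1 child(ren)
  node 38: 0 child(ren)
Matching nodes: [48, 47, 40, 19, 36]
Count of internal (non-leaf) nodes: 5


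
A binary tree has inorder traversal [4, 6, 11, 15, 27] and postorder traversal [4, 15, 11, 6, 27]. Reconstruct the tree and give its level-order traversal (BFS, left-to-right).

Inorder:   [4, 6, 11, 15, 27]
Postorder: [4, 15, 11, 6, 27]
Algorithm: postorder visits root last, so walk postorder right-to-left;
each value is the root of the current inorder slice — split it at that
value, recurse on the right subtree first, then the left.
Recursive splits:
  root=27; inorder splits into left=[4, 6, 11, 15], right=[]
  root=6; inorder splits into left=[4], right=[11, 15]
  root=11; inorder splits into left=[], right=[15]
  root=15; inorder splits into left=[], right=[]
  root=4; inorder splits into left=[], right=[]
Reconstructed level-order: [27, 6, 4, 11, 15]


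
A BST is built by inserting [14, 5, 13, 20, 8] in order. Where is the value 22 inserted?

Starting tree (level order): [14, 5, 20, None, 13, None, None, 8]
Insertion path: 14 -> 20
Result: insert 22 as right child of 20
Final tree (level order): [14, 5, 20, None, 13, None, 22, 8]


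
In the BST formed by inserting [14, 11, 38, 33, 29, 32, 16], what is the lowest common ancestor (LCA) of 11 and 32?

Tree insertion order: [14, 11, 38, 33, 29, 32, 16]
Tree (level-order array): [14, 11, 38, None, None, 33, None, 29, None, 16, 32]
In a BST, the LCA of p=11, q=32 is the first node v on the
root-to-leaf path with p <= v <= q (go left if both < v, right if both > v).
Walk from root:
  at 14: 11 <= 14 <= 32, this is the LCA
LCA = 14


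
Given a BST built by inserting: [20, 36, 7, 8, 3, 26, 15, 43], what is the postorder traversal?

Tree insertion order: [20, 36, 7, 8, 3, 26, 15, 43]
Tree (level-order array): [20, 7, 36, 3, 8, 26, 43, None, None, None, 15]
Postorder traversal: [3, 15, 8, 7, 26, 43, 36, 20]


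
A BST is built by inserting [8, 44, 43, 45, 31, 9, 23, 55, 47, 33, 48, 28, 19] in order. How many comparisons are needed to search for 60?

Search path for 60: 8 -> 44 -> 45 -> 55
Found: False
Comparisons: 4


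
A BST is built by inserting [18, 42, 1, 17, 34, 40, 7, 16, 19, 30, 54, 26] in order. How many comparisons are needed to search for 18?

Search path for 18: 18
Found: True
Comparisons: 1


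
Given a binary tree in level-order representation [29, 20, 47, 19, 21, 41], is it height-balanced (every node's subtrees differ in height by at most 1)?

Tree (level-order array): [29, 20, 47, 19, 21, 41]
Definition: a tree is height-balanced if, at every node, |h(left) - h(right)| <= 1 (empty subtree has height -1).
Bottom-up per-node check:
  node 19: h_left=-1, h_right=-1, diff=0 [OK], height=0
  node 21: h_left=-1, h_right=-1, diff=0 [OK], height=0
  node 20: h_left=0, h_right=0, diff=0 [OK], height=1
  node 41: h_left=-1, h_right=-1, diff=0 [OK], height=0
  node 47: h_left=0, h_right=-1, diff=1 [OK], height=1
  node 29: h_left=1, h_right=1, diff=0 [OK], height=2
All nodes satisfy the balance condition.
Result: Balanced


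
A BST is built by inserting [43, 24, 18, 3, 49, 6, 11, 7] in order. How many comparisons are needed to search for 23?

Search path for 23: 43 -> 24 -> 18
Found: False
Comparisons: 3


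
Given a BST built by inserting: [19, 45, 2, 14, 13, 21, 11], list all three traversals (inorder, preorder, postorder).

Tree insertion order: [19, 45, 2, 14, 13, 21, 11]
Tree (level-order array): [19, 2, 45, None, 14, 21, None, 13, None, None, None, 11]
Inorder (L, root, R): [2, 11, 13, 14, 19, 21, 45]
Preorder (root, L, R): [19, 2, 14, 13, 11, 45, 21]
Postorder (L, R, root): [11, 13, 14, 2, 21, 45, 19]


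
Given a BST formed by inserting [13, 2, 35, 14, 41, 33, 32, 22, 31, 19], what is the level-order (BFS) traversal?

Tree insertion order: [13, 2, 35, 14, 41, 33, 32, 22, 31, 19]
Tree (level-order array): [13, 2, 35, None, None, 14, 41, None, 33, None, None, 32, None, 22, None, 19, 31]
BFS from the root, enqueuing left then right child of each popped node:
  queue [13] -> pop 13, enqueue [2, 35], visited so far: [13]
  queue [2, 35] -> pop 2, enqueue [none], visited so far: [13, 2]
  queue [35] -> pop 35, enqueue [14, 41], visited so far: [13, 2, 35]
  queue [14, 41] -> pop 14, enqueue [33], visited so far: [13, 2, 35, 14]
  queue [41, 33] -> pop 41, enqueue [none], visited so far: [13, 2, 35, 14, 41]
  queue [33] -> pop 33, enqueue [32], visited so far: [13, 2, 35, 14, 41, 33]
  queue [32] -> pop 32, enqueue [22], visited so far: [13, 2, 35, 14, 41, 33, 32]
  queue [22] -> pop 22, enqueue [19, 31], visited so far: [13, 2, 35, 14, 41, 33, 32, 22]
  queue [19, 31] -> pop 19, enqueue [none], visited so far: [13, 2, 35, 14, 41, 33, 32, 22, 19]
  queue [31] -> pop 31, enqueue [none], visited so far: [13, 2, 35, 14, 41, 33, 32, 22, 19, 31]
Result: [13, 2, 35, 14, 41, 33, 32, 22, 19, 31]


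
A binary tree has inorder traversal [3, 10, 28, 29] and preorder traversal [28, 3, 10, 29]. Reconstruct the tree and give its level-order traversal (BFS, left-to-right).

Inorder:  [3, 10, 28, 29]
Preorder: [28, 3, 10, 29]
Algorithm: preorder visits root first, so consume preorder in order;
for each root, split the current inorder slice at that value into
left-subtree inorder and right-subtree inorder, then recurse.
Recursive splits:
  root=28; inorder splits into left=[3, 10], right=[29]
  root=3; inorder splits into left=[], right=[10]
  root=10; inorder splits into left=[], right=[]
  root=29; inorder splits into left=[], right=[]
Reconstructed level-order: [28, 3, 29, 10]


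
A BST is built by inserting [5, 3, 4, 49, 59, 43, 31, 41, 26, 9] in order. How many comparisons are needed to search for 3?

Search path for 3: 5 -> 3
Found: True
Comparisons: 2


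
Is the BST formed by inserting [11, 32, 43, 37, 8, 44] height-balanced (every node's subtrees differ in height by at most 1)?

Tree (level-order array): [11, 8, 32, None, None, None, 43, 37, 44]
Definition: a tree is height-balanced if, at every node, |h(left) - h(right)| <= 1 (empty subtree has height -1).
Bottom-up per-node check:
  node 8: h_left=-1, h_right=-1, diff=0 [OK], height=0
  node 37: h_left=-1, h_right=-1, diff=0 [OK], height=0
  node 44: h_left=-1, h_right=-1, diff=0 [OK], height=0
  node 43: h_left=0, h_right=0, diff=0 [OK], height=1
  node 32: h_left=-1, h_right=1, diff=2 [FAIL (|-1-1|=2 > 1)], height=2
  node 11: h_left=0, h_right=2, diff=2 [FAIL (|0-2|=2 > 1)], height=3
Node 32 violates the condition: |-1 - 1| = 2 > 1.
Result: Not balanced


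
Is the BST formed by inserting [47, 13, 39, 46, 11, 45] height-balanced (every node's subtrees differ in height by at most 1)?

Tree (level-order array): [47, 13, None, 11, 39, None, None, None, 46, 45]
Definition: a tree is height-balanced if, at every node, |h(left) - h(right)| <= 1 (empty subtree has height -1).
Bottom-up per-node check:
  node 11: h_left=-1, h_right=-1, diff=0 [OK], height=0
  node 45: h_left=-1, h_right=-1, diff=0 [OK], height=0
  node 46: h_left=0, h_right=-1, diff=1 [OK], height=1
  node 39: h_left=-1, h_right=1, diff=2 [FAIL (|-1-1|=2 > 1)], height=2
  node 13: h_left=0, h_right=2, diff=2 [FAIL (|0-2|=2 > 1)], height=3
  node 47: h_left=3, h_right=-1, diff=4 [FAIL (|3--1|=4 > 1)], height=4
Node 39 violates the condition: |-1 - 1| = 2 > 1.
Result: Not balanced


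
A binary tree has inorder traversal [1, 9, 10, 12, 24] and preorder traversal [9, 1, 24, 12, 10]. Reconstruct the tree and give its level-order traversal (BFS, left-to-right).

Inorder:  [1, 9, 10, 12, 24]
Preorder: [9, 1, 24, 12, 10]
Algorithm: preorder visits root first, so consume preorder in order;
for each root, split the current inorder slice at that value into
left-subtree inorder and right-subtree inorder, then recurse.
Recursive splits:
  root=9; inorder splits into left=[1], right=[10, 12, 24]
  root=1; inorder splits into left=[], right=[]
  root=24; inorder splits into left=[10, 12], right=[]
  root=12; inorder splits into left=[10], right=[]
  root=10; inorder splits into left=[], right=[]
Reconstructed level-order: [9, 1, 24, 12, 10]


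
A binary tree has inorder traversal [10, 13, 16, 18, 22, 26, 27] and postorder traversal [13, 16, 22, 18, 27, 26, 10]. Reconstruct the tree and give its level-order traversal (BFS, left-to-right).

Inorder:   [10, 13, 16, 18, 22, 26, 27]
Postorder: [13, 16, 22, 18, 27, 26, 10]
Algorithm: postorder visits root last, so walk postorder right-to-left;
each value is the root of the current inorder slice — split it at that
value, recurse on the right subtree first, then the left.
Recursive splits:
  root=10; inorder splits into left=[], right=[13, 16, 18, 22, 26, 27]
  root=26; inorder splits into left=[13, 16, 18, 22], right=[27]
  root=27; inorder splits into left=[], right=[]
  root=18; inorder splits into left=[13, 16], right=[22]
  root=22; inorder splits into left=[], right=[]
  root=16; inorder splits into left=[13], right=[]
  root=13; inorder splits into left=[], right=[]
Reconstructed level-order: [10, 26, 18, 27, 16, 22, 13]


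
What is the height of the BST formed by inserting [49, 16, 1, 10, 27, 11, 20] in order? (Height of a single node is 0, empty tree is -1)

Insertion order: [49, 16, 1, 10, 27, 11, 20]
Tree (level-order array): [49, 16, None, 1, 27, None, 10, 20, None, None, 11]
Compute height bottom-up (empty subtree = -1):
  height(11) = 1 + max(-1, -1) = 0
  height(10) = 1 + max(-1, 0) = 1
  height(1) = 1 + max(-1, 1) = 2
  height(20) = 1 + max(-1, -1) = 0
  height(27) = 1 + max(0, -1) = 1
  height(16) = 1 + max(2, 1) = 3
  height(49) = 1 + max(3, -1) = 4
Height = 4


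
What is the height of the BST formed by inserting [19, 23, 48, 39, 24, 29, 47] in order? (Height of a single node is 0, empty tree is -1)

Insertion order: [19, 23, 48, 39, 24, 29, 47]
Tree (level-order array): [19, None, 23, None, 48, 39, None, 24, 47, None, 29]
Compute height bottom-up (empty subtree = -1):
  height(29) = 1 + max(-1, -1) = 0
  height(24) = 1 + max(-1, 0) = 1
  height(47) = 1 + max(-1, -1) = 0
  height(39) = 1 + max(1, 0) = 2
  height(48) = 1 + max(2, -1) = 3
  height(23) = 1 + max(-1, 3) = 4
  height(19) = 1 + max(-1, 4) = 5
Height = 5


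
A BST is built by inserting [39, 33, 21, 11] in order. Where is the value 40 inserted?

Starting tree (level order): [39, 33, None, 21, None, 11]
Insertion path: 39
Result: insert 40 as right child of 39
Final tree (level order): [39, 33, 40, 21, None, None, None, 11]


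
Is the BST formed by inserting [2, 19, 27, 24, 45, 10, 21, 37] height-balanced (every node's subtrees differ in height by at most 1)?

Tree (level-order array): [2, None, 19, 10, 27, None, None, 24, 45, 21, None, 37]
Definition: a tree is height-balanced if, at every node, |h(left) - h(right)| <= 1 (empty subtree has height -1).
Bottom-up per-node check:
  node 10: h_left=-1, h_right=-1, diff=0 [OK], height=0
  node 21: h_left=-1, h_right=-1, diff=0 [OK], height=0
  node 24: h_left=0, h_right=-1, diff=1 [OK], height=1
  node 37: h_left=-1, h_right=-1, diff=0 [OK], height=0
  node 45: h_left=0, h_right=-1, diff=1 [OK], height=1
  node 27: h_left=1, h_right=1, diff=0 [OK], height=2
  node 19: h_left=0, h_right=2, diff=2 [FAIL (|0-2|=2 > 1)], height=3
  node 2: h_left=-1, h_right=3, diff=4 [FAIL (|-1-3|=4 > 1)], height=4
Node 19 violates the condition: |0 - 2| = 2 > 1.
Result: Not balanced


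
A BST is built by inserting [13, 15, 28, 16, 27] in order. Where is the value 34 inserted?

Starting tree (level order): [13, None, 15, None, 28, 16, None, None, 27]
Insertion path: 13 -> 15 -> 28
Result: insert 34 as right child of 28
Final tree (level order): [13, None, 15, None, 28, 16, 34, None, 27]


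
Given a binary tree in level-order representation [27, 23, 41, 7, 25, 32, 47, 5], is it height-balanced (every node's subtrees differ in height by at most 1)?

Tree (level-order array): [27, 23, 41, 7, 25, 32, 47, 5]
Definition: a tree is height-balanced if, at every node, |h(left) - h(right)| <= 1 (empty subtree has height -1).
Bottom-up per-node check:
  node 5: h_left=-1, h_right=-1, diff=0 [OK], height=0
  node 7: h_left=0, h_right=-1, diff=1 [OK], height=1
  node 25: h_left=-1, h_right=-1, diff=0 [OK], height=0
  node 23: h_left=1, h_right=0, diff=1 [OK], height=2
  node 32: h_left=-1, h_right=-1, diff=0 [OK], height=0
  node 47: h_left=-1, h_right=-1, diff=0 [OK], height=0
  node 41: h_left=0, h_right=0, diff=0 [OK], height=1
  node 27: h_left=2, h_right=1, diff=1 [OK], height=3
All nodes satisfy the balance condition.
Result: Balanced


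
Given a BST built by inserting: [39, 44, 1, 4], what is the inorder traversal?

Tree insertion order: [39, 44, 1, 4]
Tree (level-order array): [39, 1, 44, None, 4]
Inorder traversal: [1, 4, 39, 44]


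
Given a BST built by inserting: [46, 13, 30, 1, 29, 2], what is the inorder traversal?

Tree insertion order: [46, 13, 30, 1, 29, 2]
Tree (level-order array): [46, 13, None, 1, 30, None, 2, 29]
Inorder traversal: [1, 2, 13, 29, 30, 46]


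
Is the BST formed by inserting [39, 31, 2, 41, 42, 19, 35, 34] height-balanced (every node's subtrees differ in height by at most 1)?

Tree (level-order array): [39, 31, 41, 2, 35, None, 42, None, 19, 34]
Definition: a tree is height-balanced if, at every node, |h(left) - h(right)| <= 1 (empty subtree has height -1).
Bottom-up per-node check:
  node 19: h_left=-1, h_right=-1, diff=0 [OK], height=0
  node 2: h_left=-1, h_right=0, diff=1 [OK], height=1
  node 34: h_left=-1, h_right=-1, diff=0 [OK], height=0
  node 35: h_left=0, h_right=-1, diff=1 [OK], height=1
  node 31: h_left=1, h_right=1, diff=0 [OK], height=2
  node 42: h_left=-1, h_right=-1, diff=0 [OK], height=0
  node 41: h_left=-1, h_right=0, diff=1 [OK], height=1
  node 39: h_left=2, h_right=1, diff=1 [OK], height=3
All nodes satisfy the balance condition.
Result: Balanced


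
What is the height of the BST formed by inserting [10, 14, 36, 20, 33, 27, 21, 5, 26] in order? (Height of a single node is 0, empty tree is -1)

Insertion order: [10, 14, 36, 20, 33, 27, 21, 5, 26]
Tree (level-order array): [10, 5, 14, None, None, None, 36, 20, None, None, 33, 27, None, 21, None, None, 26]
Compute height bottom-up (empty subtree = -1):
  height(5) = 1 + max(-1, -1) = 0
  height(26) = 1 + max(-1, -1) = 0
  height(21) = 1 + max(-1, 0) = 1
  height(27) = 1 + max(1, -1) = 2
  height(33) = 1 + max(2, -1) = 3
  height(20) = 1 + max(-1, 3) = 4
  height(36) = 1 + max(4, -1) = 5
  height(14) = 1 + max(-1, 5) = 6
  height(10) = 1 + max(0, 6) = 7
Height = 7


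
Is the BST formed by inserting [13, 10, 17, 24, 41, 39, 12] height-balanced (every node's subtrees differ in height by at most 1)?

Tree (level-order array): [13, 10, 17, None, 12, None, 24, None, None, None, 41, 39]
Definition: a tree is height-balanced if, at every node, |h(left) - h(right)| <= 1 (empty subtree has height -1).
Bottom-up per-node check:
  node 12: h_left=-1, h_right=-1, diff=0 [OK], height=0
  node 10: h_left=-1, h_right=0, diff=1 [OK], height=1
  node 39: h_left=-1, h_right=-1, diff=0 [OK], height=0
  node 41: h_left=0, h_right=-1, diff=1 [OK], height=1
  node 24: h_left=-1, h_right=1, diff=2 [FAIL (|-1-1|=2 > 1)], height=2
  node 17: h_left=-1, h_right=2, diff=3 [FAIL (|-1-2|=3 > 1)], height=3
  node 13: h_left=1, h_right=3, diff=2 [FAIL (|1-3|=2 > 1)], height=4
Node 24 violates the condition: |-1 - 1| = 2 > 1.
Result: Not balanced


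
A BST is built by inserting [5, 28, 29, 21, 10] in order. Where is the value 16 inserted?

Starting tree (level order): [5, None, 28, 21, 29, 10]
Insertion path: 5 -> 28 -> 21 -> 10
Result: insert 16 as right child of 10
Final tree (level order): [5, None, 28, 21, 29, 10, None, None, None, None, 16]


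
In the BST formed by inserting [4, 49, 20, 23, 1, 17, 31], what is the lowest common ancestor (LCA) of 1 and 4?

Tree insertion order: [4, 49, 20, 23, 1, 17, 31]
Tree (level-order array): [4, 1, 49, None, None, 20, None, 17, 23, None, None, None, 31]
In a BST, the LCA of p=1, q=4 is the first node v on the
root-to-leaf path with p <= v <= q (go left if both < v, right if both > v).
Walk from root:
  at 4: 1 <= 4 <= 4, this is the LCA
LCA = 4


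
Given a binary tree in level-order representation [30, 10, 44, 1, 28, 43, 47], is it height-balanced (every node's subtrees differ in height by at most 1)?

Tree (level-order array): [30, 10, 44, 1, 28, 43, 47]
Definition: a tree is height-balanced if, at every node, |h(left) - h(right)| <= 1 (empty subtree has height -1).
Bottom-up per-node check:
  node 1: h_left=-1, h_right=-1, diff=0 [OK], height=0
  node 28: h_left=-1, h_right=-1, diff=0 [OK], height=0
  node 10: h_left=0, h_right=0, diff=0 [OK], height=1
  node 43: h_left=-1, h_right=-1, diff=0 [OK], height=0
  node 47: h_left=-1, h_right=-1, diff=0 [OK], height=0
  node 44: h_left=0, h_right=0, diff=0 [OK], height=1
  node 30: h_left=1, h_right=1, diff=0 [OK], height=2
All nodes satisfy the balance condition.
Result: Balanced


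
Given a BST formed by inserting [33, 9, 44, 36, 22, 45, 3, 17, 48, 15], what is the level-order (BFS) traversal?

Tree insertion order: [33, 9, 44, 36, 22, 45, 3, 17, 48, 15]
Tree (level-order array): [33, 9, 44, 3, 22, 36, 45, None, None, 17, None, None, None, None, 48, 15]
BFS from the root, enqueuing left then right child of each popped node:
  queue [33] -> pop 33, enqueue [9, 44], visited so far: [33]
  queue [9, 44] -> pop 9, enqueue [3, 22], visited so far: [33, 9]
  queue [44, 3, 22] -> pop 44, enqueue [36, 45], visited so far: [33, 9, 44]
  queue [3, 22, 36, 45] -> pop 3, enqueue [none], visited so far: [33, 9, 44, 3]
  queue [22, 36, 45] -> pop 22, enqueue [17], visited so far: [33, 9, 44, 3, 22]
  queue [36, 45, 17] -> pop 36, enqueue [none], visited so far: [33, 9, 44, 3, 22, 36]
  queue [45, 17] -> pop 45, enqueue [48], visited so far: [33, 9, 44, 3, 22, 36, 45]
  queue [17, 48] -> pop 17, enqueue [15], visited so far: [33, 9, 44, 3, 22, 36, 45, 17]
  queue [48, 15] -> pop 48, enqueue [none], visited so far: [33, 9, 44, 3, 22, 36, 45, 17, 48]
  queue [15] -> pop 15, enqueue [none], visited so far: [33, 9, 44, 3, 22, 36, 45, 17, 48, 15]
Result: [33, 9, 44, 3, 22, 36, 45, 17, 48, 15]


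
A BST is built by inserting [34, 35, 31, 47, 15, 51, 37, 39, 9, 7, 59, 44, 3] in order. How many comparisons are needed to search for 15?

Search path for 15: 34 -> 31 -> 15
Found: True
Comparisons: 3


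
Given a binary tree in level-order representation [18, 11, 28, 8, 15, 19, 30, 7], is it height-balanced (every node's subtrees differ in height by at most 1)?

Tree (level-order array): [18, 11, 28, 8, 15, 19, 30, 7]
Definition: a tree is height-balanced if, at every node, |h(left) - h(right)| <= 1 (empty subtree has height -1).
Bottom-up per-node check:
  node 7: h_left=-1, h_right=-1, diff=0 [OK], height=0
  node 8: h_left=0, h_right=-1, diff=1 [OK], height=1
  node 15: h_left=-1, h_right=-1, diff=0 [OK], height=0
  node 11: h_left=1, h_right=0, diff=1 [OK], height=2
  node 19: h_left=-1, h_right=-1, diff=0 [OK], height=0
  node 30: h_left=-1, h_right=-1, diff=0 [OK], height=0
  node 28: h_left=0, h_right=0, diff=0 [OK], height=1
  node 18: h_left=2, h_right=1, diff=1 [OK], height=3
All nodes satisfy the balance condition.
Result: Balanced


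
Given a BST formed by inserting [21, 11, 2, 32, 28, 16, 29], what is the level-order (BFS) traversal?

Tree insertion order: [21, 11, 2, 32, 28, 16, 29]
Tree (level-order array): [21, 11, 32, 2, 16, 28, None, None, None, None, None, None, 29]
BFS from the root, enqueuing left then right child of each popped node:
  queue [21] -> pop 21, enqueue [11, 32], visited so far: [21]
  queue [11, 32] -> pop 11, enqueue [2, 16], visited so far: [21, 11]
  queue [32, 2, 16] -> pop 32, enqueue [28], visited so far: [21, 11, 32]
  queue [2, 16, 28] -> pop 2, enqueue [none], visited so far: [21, 11, 32, 2]
  queue [16, 28] -> pop 16, enqueue [none], visited so far: [21, 11, 32, 2, 16]
  queue [28] -> pop 28, enqueue [29], visited so far: [21, 11, 32, 2, 16, 28]
  queue [29] -> pop 29, enqueue [none], visited so far: [21, 11, 32, 2, 16, 28, 29]
Result: [21, 11, 32, 2, 16, 28, 29]


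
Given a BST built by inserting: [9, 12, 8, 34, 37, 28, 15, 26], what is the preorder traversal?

Tree insertion order: [9, 12, 8, 34, 37, 28, 15, 26]
Tree (level-order array): [9, 8, 12, None, None, None, 34, 28, 37, 15, None, None, None, None, 26]
Preorder traversal: [9, 8, 12, 34, 28, 15, 26, 37]


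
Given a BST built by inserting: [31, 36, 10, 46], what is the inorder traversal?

Tree insertion order: [31, 36, 10, 46]
Tree (level-order array): [31, 10, 36, None, None, None, 46]
Inorder traversal: [10, 31, 36, 46]


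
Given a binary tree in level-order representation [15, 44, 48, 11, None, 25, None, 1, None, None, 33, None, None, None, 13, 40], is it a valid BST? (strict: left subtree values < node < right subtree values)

Level-order array: [15, 44, 48, 11, None, 25, None, 1, None, None, 33, None, None, None, 13, 40]
Validate using subtree bounds (lo, hi): at each node, require lo < value < hi,
then recurse left with hi=value and right with lo=value.
Preorder trace (stopping at first violation):
  at node 15 with bounds (-inf, +inf): OK
  at node 44 with bounds (-inf, 15): VIOLATION
Node 44 violates its bound: not (-inf < 44 < 15).
Result: Not a valid BST


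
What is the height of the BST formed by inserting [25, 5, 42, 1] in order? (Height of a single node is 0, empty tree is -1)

Insertion order: [25, 5, 42, 1]
Tree (level-order array): [25, 5, 42, 1]
Compute height bottom-up (empty subtree = -1):
  height(1) = 1 + max(-1, -1) = 0
  height(5) = 1 + max(0, -1) = 1
  height(42) = 1 + max(-1, -1) = 0
  height(25) = 1 + max(1, 0) = 2
Height = 2


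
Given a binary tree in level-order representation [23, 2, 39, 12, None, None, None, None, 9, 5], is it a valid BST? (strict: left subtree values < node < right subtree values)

Level-order array: [23, 2, 39, 12, None, None, None, None, 9, 5]
Validate using subtree bounds (lo, hi): at each node, require lo < value < hi,
then recurse left with hi=value and right with lo=value.
Preorder trace (stopping at first violation):
  at node 23 with bounds (-inf, +inf): OK
  at node 2 with bounds (-inf, 23): OK
  at node 12 with bounds (-inf, 2): VIOLATION
Node 12 violates its bound: not (-inf < 12 < 2).
Result: Not a valid BST


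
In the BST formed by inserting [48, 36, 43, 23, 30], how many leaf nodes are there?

Tree built from: [48, 36, 43, 23, 30]
Tree (level-order array): [48, 36, None, 23, 43, None, 30]
Rule: A leaf has 0 children.
Per-node child counts:
  node 48: 1 child(ren)
  node 36: 2 child(ren)
  node 23: 1 child(ren)
  node 30: 0 child(ren)
  node 43: 0 child(ren)
Matching nodes: [30, 43]
Count of leaf nodes: 2


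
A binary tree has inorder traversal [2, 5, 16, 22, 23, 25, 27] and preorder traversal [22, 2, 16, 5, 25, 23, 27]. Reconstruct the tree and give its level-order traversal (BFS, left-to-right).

Inorder:  [2, 5, 16, 22, 23, 25, 27]
Preorder: [22, 2, 16, 5, 25, 23, 27]
Algorithm: preorder visits root first, so consume preorder in order;
for each root, split the current inorder slice at that value into
left-subtree inorder and right-subtree inorder, then recurse.
Recursive splits:
  root=22; inorder splits into left=[2, 5, 16], right=[23, 25, 27]
  root=2; inorder splits into left=[], right=[5, 16]
  root=16; inorder splits into left=[5], right=[]
  root=5; inorder splits into left=[], right=[]
  root=25; inorder splits into left=[23], right=[27]
  root=23; inorder splits into left=[], right=[]
  root=27; inorder splits into left=[], right=[]
Reconstructed level-order: [22, 2, 25, 16, 23, 27, 5]


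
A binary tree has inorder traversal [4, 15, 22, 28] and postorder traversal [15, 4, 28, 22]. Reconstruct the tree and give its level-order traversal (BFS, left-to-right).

Inorder:   [4, 15, 22, 28]
Postorder: [15, 4, 28, 22]
Algorithm: postorder visits root last, so walk postorder right-to-left;
each value is the root of the current inorder slice — split it at that
value, recurse on the right subtree first, then the left.
Recursive splits:
  root=22; inorder splits into left=[4, 15], right=[28]
  root=28; inorder splits into left=[], right=[]
  root=4; inorder splits into left=[], right=[15]
  root=15; inorder splits into left=[], right=[]
Reconstructed level-order: [22, 4, 28, 15]


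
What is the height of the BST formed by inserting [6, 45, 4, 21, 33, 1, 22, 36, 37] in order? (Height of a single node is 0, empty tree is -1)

Insertion order: [6, 45, 4, 21, 33, 1, 22, 36, 37]
Tree (level-order array): [6, 4, 45, 1, None, 21, None, None, None, None, 33, 22, 36, None, None, None, 37]
Compute height bottom-up (empty subtree = -1):
  height(1) = 1 + max(-1, -1) = 0
  height(4) = 1 + max(0, -1) = 1
  height(22) = 1 + max(-1, -1) = 0
  height(37) = 1 + max(-1, -1) = 0
  height(36) = 1 + max(-1, 0) = 1
  height(33) = 1 + max(0, 1) = 2
  height(21) = 1 + max(-1, 2) = 3
  height(45) = 1 + max(3, -1) = 4
  height(6) = 1 + max(1, 4) = 5
Height = 5


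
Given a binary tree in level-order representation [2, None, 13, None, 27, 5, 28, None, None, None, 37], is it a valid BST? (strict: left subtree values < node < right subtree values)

Level-order array: [2, None, 13, None, 27, 5, 28, None, None, None, 37]
Validate using subtree bounds (lo, hi): at each node, require lo < value < hi,
then recurse left with hi=value and right with lo=value.
Preorder trace (stopping at first violation):
  at node 2 with bounds (-inf, +inf): OK
  at node 13 with bounds (2, +inf): OK
  at node 27 with bounds (13, +inf): OK
  at node 5 with bounds (13, 27): VIOLATION
Node 5 violates its bound: not (13 < 5 < 27).
Result: Not a valid BST


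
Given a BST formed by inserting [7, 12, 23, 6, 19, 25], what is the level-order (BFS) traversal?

Tree insertion order: [7, 12, 23, 6, 19, 25]
Tree (level-order array): [7, 6, 12, None, None, None, 23, 19, 25]
BFS from the root, enqueuing left then right child of each popped node:
  queue [7] -> pop 7, enqueue [6, 12], visited so far: [7]
  queue [6, 12] -> pop 6, enqueue [none], visited so far: [7, 6]
  queue [12] -> pop 12, enqueue [23], visited so far: [7, 6, 12]
  queue [23] -> pop 23, enqueue [19, 25], visited so far: [7, 6, 12, 23]
  queue [19, 25] -> pop 19, enqueue [none], visited so far: [7, 6, 12, 23, 19]
  queue [25] -> pop 25, enqueue [none], visited so far: [7, 6, 12, 23, 19, 25]
Result: [7, 6, 12, 23, 19, 25]


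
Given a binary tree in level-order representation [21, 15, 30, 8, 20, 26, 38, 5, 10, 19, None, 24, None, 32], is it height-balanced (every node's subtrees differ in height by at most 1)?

Tree (level-order array): [21, 15, 30, 8, 20, 26, 38, 5, 10, 19, None, 24, None, 32]
Definition: a tree is height-balanced if, at every node, |h(left) - h(right)| <= 1 (empty subtree has height -1).
Bottom-up per-node check:
  node 5: h_left=-1, h_right=-1, diff=0 [OK], height=0
  node 10: h_left=-1, h_right=-1, diff=0 [OK], height=0
  node 8: h_left=0, h_right=0, diff=0 [OK], height=1
  node 19: h_left=-1, h_right=-1, diff=0 [OK], height=0
  node 20: h_left=0, h_right=-1, diff=1 [OK], height=1
  node 15: h_left=1, h_right=1, diff=0 [OK], height=2
  node 24: h_left=-1, h_right=-1, diff=0 [OK], height=0
  node 26: h_left=0, h_right=-1, diff=1 [OK], height=1
  node 32: h_left=-1, h_right=-1, diff=0 [OK], height=0
  node 38: h_left=0, h_right=-1, diff=1 [OK], height=1
  node 30: h_left=1, h_right=1, diff=0 [OK], height=2
  node 21: h_left=2, h_right=2, diff=0 [OK], height=3
All nodes satisfy the balance condition.
Result: Balanced


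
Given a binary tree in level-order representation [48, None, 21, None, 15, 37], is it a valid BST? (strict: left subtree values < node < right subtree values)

Level-order array: [48, None, 21, None, 15, 37]
Validate using subtree bounds (lo, hi): at each node, require lo < value < hi,
then recurse left with hi=value and right with lo=value.
Preorder trace (stopping at first violation):
  at node 48 with bounds (-inf, +inf): OK
  at node 21 with bounds (48, +inf): VIOLATION
Node 21 violates its bound: not (48 < 21 < +inf).
Result: Not a valid BST


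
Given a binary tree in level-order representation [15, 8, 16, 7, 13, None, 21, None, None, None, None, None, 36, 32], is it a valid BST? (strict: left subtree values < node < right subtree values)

Level-order array: [15, 8, 16, 7, 13, None, 21, None, None, None, None, None, 36, 32]
Validate using subtree bounds (lo, hi): at each node, require lo < value < hi,
then recurse left with hi=value and right with lo=value.
Preorder trace (stopping at first violation):
  at node 15 with bounds (-inf, +inf): OK
  at node 8 with bounds (-inf, 15): OK
  at node 7 with bounds (-inf, 8): OK
  at node 13 with bounds (8, 15): OK
  at node 16 with bounds (15, +inf): OK
  at node 21 with bounds (16, +inf): OK
  at node 36 with bounds (21, +inf): OK
  at node 32 with bounds (21, 36): OK
No violation found at any node.
Result: Valid BST


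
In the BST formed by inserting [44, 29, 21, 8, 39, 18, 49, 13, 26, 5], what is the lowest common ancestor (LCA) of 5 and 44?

Tree insertion order: [44, 29, 21, 8, 39, 18, 49, 13, 26, 5]
Tree (level-order array): [44, 29, 49, 21, 39, None, None, 8, 26, None, None, 5, 18, None, None, None, None, 13]
In a BST, the LCA of p=5, q=44 is the first node v on the
root-to-leaf path with p <= v <= q (go left if both < v, right if both > v).
Walk from root:
  at 44: 5 <= 44 <= 44, this is the LCA
LCA = 44


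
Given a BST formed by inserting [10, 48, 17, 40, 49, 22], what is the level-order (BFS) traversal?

Tree insertion order: [10, 48, 17, 40, 49, 22]
Tree (level-order array): [10, None, 48, 17, 49, None, 40, None, None, 22]
BFS from the root, enqueuing left then right child of each popped node:
  queue [10] -> pop 10, enqueue [48], visited so far: [10]
  queue [48] -> pop 48, enqueue [17, 49], visited so far: [10, 48]
  queue [17, 49] -> pop 17, enqueue [40], visited so far: [10, 48, 17]
  queue [49, 40] -> pop 49, enqueue [none], visited so far: [10, 48, 17, 49]
  queue [40] -> pop 40, enqueue [22], visited so far: [10, 48, 17, 49, 40]
  queue [22] -> pop 22, enqueue [none], visited so far: [10, 48, 17, 49, 40, 22]
Result: [10, 48, 17, 49, 40, 22]


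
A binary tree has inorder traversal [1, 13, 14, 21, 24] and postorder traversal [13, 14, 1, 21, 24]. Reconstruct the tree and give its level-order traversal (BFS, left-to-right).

Inorder:   [1, 13, 14, 21, 24]
Postorder: [13, 14, 1, 21, 24]
Algorithm: postorder visits root last, so walk postorder right-to-left;
each value is the root of the current inorder slice — split it at that
value, recurse on the right subtree first, then the left.
Recursive splits:
  root=24; inorder splits into left=[1, 13, 14, 21], right=[]
  root=21; inorder splits into left=[1, 13, 14], right=[]
  root=1; inorder splits into left=[], right=[13, 14]
  root=14; inorder splits into left=[13], right=[]
  root=13; inorder splits into left=[], right=[]
Reconstructed level-order: [24, 21, 1, 14, 13]
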